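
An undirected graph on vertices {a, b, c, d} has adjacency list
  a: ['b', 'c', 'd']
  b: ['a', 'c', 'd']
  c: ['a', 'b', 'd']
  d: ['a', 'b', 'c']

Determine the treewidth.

A width-3 tree decomposition is:
Bags: B1 = {a, b, c, d}
Tree: (single bag)
A single bag containing all 4 vertices is trivially a valid decomposition of width 3. For the lower bound, the 4 vertices {a, b, c, d} are pairwise adjacent, and any tree decomposition puts a clique entirely inside one bag — forcing width ≥ 3. Therefore the treewidth is 3.

3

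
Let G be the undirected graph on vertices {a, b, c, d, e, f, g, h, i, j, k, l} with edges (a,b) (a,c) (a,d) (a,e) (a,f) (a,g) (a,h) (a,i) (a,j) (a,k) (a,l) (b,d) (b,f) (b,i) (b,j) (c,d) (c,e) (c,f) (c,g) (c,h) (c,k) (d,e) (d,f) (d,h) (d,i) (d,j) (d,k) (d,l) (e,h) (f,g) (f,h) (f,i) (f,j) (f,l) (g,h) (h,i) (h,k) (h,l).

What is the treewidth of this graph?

A width-4 tree decomposition is:
Bags: B1 = {a, c, d, e, h}  B2 = {a, c, d, f, h}  B3 = {a, d, f, h, l}  B4 = {a, d, f, h, i}  B5 = {a, b, d, f, i}  B6 = {a, c, f, g, h}  B7 = {a, c, d, h, k}  B8 = {a, b, d, f, j}
Tree: B1–B2, B2–B3, B3–B4, B4–B5, B2–B6, B1–B7, B5–B8
The largest bag has 5 vertices, giving width 4; this decomposition certifies tw(G) ≤ 4. For the lower bound, the 5 vertices {a, c, d, e, h} are pairwise adjacent, and any tree decomposition puts a clique entirely inside one bag — forcing width ≥ 4. The upper and lower bounds meet at 4, so that is the treewidth.

4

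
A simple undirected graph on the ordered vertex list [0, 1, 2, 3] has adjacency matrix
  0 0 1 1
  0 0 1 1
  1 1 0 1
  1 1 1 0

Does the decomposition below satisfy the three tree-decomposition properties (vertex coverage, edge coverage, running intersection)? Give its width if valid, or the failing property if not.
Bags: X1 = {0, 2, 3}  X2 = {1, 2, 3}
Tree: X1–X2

Every vertex of G appears in some bag (union = {0, 1, 2, 3}); every edge is covered by a bag; and for each vertex v the set of bags containing v is connected in the bag tree. The decomposition is therefore valid. The largest bag has 3 vertices, so the width is 2.

Yes; width 2.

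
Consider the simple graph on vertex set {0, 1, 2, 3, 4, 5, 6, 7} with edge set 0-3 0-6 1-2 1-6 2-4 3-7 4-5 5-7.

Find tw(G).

A width-2 tree decomposition is:
Bags: B1 = {3, 5, 7}  B2 = {3, 4, 5}  B3 = {2, 3, 4}  B4 = {1, 2, 3}  B5 = {1, 3, 6}  B6 = {0, 3, 6}
Tree: B1–B2, B2–B3, B3–B4, B4–B5, B5–B6
Each bag holds 3 vertices, so the decomposition has width 2, which upper-bounds the treewidth. For the lower bound, G contains the cycle 3–7–5–4–2–1–6–0–3, so G is not a forest; only forests have treewidth ≤ 1, hence tw(G) ≥ 2. Hence tw(G) = 2 exactly.

2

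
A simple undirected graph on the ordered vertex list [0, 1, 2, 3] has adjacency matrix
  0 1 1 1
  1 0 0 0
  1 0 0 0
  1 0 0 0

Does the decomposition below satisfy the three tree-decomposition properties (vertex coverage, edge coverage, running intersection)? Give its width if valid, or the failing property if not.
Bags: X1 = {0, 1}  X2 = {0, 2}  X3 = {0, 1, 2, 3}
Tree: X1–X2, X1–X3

No — bags containing vertex 2 are not connected in the tree.

A tree decomposition must satisfy three properties: every vertex lies in some bag; for every edge, both endpoints lie together in some bag; and for every vertex, the bags containing it form a connected subtree. Here bags containing vertex 2 are not connected in the tree, so the decomposition is invalid.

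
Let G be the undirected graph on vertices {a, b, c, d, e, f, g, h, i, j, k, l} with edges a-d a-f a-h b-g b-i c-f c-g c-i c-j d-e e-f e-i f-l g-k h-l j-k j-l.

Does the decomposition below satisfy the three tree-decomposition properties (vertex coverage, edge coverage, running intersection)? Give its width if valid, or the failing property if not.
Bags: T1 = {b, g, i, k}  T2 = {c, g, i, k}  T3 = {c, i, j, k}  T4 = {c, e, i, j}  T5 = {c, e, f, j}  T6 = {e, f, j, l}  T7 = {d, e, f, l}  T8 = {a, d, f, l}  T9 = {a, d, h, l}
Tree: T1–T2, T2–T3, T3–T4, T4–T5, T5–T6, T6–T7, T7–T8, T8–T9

Every vertex of G appears in some bag (union = {a, b, c, d, e, f, g, h, i, j, k, l}); every edge is covered by a bag; and for each vertex v the set of bags containing v is connected in the bag tree. The decomposition is therefore valid. The largest bag has 4 vertices, so the width is 3.

Yes; width 3.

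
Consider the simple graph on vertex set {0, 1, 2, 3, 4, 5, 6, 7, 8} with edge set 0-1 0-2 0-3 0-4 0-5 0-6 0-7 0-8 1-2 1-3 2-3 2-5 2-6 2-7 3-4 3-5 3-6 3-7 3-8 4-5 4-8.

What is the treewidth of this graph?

A width-3 tree decomposition is:
Bags: B1 = {0, 2, 3, 6}  B2 = {0, 2, 3, 5}  B3 = {0, 2, 3, 7}  B4 = {0, 3, 4, 5}  B5 = {0, 1, 2, 3}  B6 = {0, 3, 4, 8}
Tree: B1–B2, B2–B3, B2–B4, B2–B5, B4–B6
Every bag has size at most 4, so the width is 4 − 1 = 3 and tw(G) ≤ 3. For the lower bound, the 4 vertices {0, 3, 4, 8} are pairwise adjacent, and any tree decomposition puts a clique entirely inside one bag — forcing width ≥ 3. Hence tw(G) = 3 exactly.

3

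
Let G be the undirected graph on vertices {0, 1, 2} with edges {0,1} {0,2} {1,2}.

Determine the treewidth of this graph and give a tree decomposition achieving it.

Treewidth 2.
One such decomposition:
Bags: B1 = {0, 1, 2}
Tree: (single bag)

With just one bag of size 3, the width is 3 − 1 = 2, so tw(G) ≤ 2. Conversely, {0, 1, 2} is a clique of size 3, and the vertices of any clique must share a bag in every tree decomposition; so some bag has ≥ 3 vertices and tw(G) ≥ 2. The upper and lower bounds meet at 2, so that is the treewidth.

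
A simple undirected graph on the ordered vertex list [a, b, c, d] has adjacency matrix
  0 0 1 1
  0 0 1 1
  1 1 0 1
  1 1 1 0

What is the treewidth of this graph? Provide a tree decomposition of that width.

Treewidth 2.
One optimal decomposition is:
Bags: B1 = {a, c, d}  B2 = {b, c, d}
Tree: B1–B2

Every bag has size at most 3, so the width is 3 − 1 = 2 and tw(G) ≤ 2. Conversely, {a, c, d} is a clique of size 3, and the vertices of any clique must share a bag in every tree decomposition; so some bag has ≥ 3 vertices and tw(G) ≥ 2. Hence tw(G) = 2 exactly.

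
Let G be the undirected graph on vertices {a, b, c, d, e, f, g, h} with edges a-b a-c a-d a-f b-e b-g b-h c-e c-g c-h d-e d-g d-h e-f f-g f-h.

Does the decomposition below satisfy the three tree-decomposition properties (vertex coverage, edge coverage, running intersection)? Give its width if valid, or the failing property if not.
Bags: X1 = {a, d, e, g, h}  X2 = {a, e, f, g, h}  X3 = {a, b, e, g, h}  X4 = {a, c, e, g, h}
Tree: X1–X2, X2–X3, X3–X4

Yes; width 4.

Every vertex of G appears in some bag (union = {a, b, c, d, e, f, g, h}); every edge is covered by a bag; and for each vertex v the set of bags containing v is connected in the bag tree. The decomposition is therefore valid. The largest bag has 5 vertices, so the width is 4.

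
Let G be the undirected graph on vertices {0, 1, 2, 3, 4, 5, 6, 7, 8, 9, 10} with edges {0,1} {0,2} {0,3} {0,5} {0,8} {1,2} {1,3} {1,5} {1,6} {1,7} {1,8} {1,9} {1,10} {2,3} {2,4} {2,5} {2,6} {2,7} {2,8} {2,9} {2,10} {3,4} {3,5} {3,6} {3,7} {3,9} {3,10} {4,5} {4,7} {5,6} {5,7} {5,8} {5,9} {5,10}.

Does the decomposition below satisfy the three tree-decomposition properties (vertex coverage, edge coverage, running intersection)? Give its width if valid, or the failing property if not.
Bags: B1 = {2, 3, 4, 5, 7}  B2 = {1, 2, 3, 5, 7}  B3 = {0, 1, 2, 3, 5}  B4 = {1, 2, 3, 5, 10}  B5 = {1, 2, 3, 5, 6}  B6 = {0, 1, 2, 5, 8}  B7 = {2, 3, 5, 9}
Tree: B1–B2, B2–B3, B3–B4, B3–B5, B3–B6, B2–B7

No — edge (1,9) lies in no bag.

A tree decomposition must satisfy three properties: every vertex lies in some bag; for every edge, both endpoints lie together in some bag; and for every vertex, the bags containing it form a connected subtree. Here edge (1,9) lies in no bag, so the decomposition is invalid.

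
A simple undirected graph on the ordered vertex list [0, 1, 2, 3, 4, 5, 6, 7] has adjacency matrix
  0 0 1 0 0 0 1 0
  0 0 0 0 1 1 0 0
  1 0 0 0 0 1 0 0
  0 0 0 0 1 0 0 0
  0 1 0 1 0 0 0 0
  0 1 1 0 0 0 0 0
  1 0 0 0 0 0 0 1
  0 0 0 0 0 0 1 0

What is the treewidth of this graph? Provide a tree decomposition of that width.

Treewidth 1.
One optimal decomposition is:
Bags: B1 = {6, 7}  B2 = {0, 6}  B3 = {0, 2}  B4 = {2, 5}  B5 = {1, 5}  B6 = {1, 4}  B7 = {3, 4}
Tree: B1–B2, B2–B3, B3–B4, B4–B5, B5–B6, B6–B7

Each bag holds 2 vertices, so the decomposition has width 1, which upper-bounds the treewidth. Since G has at least one edge (e.g. 7–6), it is not an edgeless graph, so tw(G) ≥ 1. The upper and lower bounds meet at 1, so that is the treewidth.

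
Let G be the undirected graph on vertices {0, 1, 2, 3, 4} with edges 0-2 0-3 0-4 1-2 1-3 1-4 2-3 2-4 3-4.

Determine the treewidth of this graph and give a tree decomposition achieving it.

Treewidth 3.
One optimal decomposition is:
Bags: B1 = {0, 2, 3, 4}  B2 = {1, 2, 3, 4}
Tree: B1–B2

Every bag has size at most 4, so the width is 4 − 1 = 3 and tw(G) ≤ 3. Conversely, {0, 2, 3, 4} is a clique of size 4, and the vertices of any clique must share a bag in every tree decomposition; so some bag has ≥ 4 vertices and tw(G) ≥ 3. The upper and lower bounds meet at 3, so that is the treewidth.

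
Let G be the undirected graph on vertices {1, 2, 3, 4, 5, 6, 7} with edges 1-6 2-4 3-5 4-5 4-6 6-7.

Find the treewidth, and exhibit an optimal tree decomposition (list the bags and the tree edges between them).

The largest bag has 2 vertices, giving width 1; this decomposition certifies tw(G) ≤ 1. G has an edge, so its treewidth is at least 1. Therefore the treewidth is 1.

Treewidth 1.
One optimal decomposition is:
Bags: B1 = {6, 7}  B2 = {4, 6}  B3 = {4, 5}  B4 = {3, 5}  B5 = {1, 6}  B6 = {2, 4}
Tree: B1–B2, B2–B3, B3–B4, B1–B5, B3–B6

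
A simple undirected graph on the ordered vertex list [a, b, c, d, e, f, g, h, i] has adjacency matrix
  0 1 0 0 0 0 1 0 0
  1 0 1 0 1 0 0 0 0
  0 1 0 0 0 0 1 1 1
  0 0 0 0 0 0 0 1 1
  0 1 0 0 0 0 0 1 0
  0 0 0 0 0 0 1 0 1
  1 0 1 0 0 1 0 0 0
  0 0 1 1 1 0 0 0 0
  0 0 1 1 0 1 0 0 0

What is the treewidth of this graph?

A width-3 tree decomposition is:
Bags: B1 = {d, e, h, i}  B2 = {c, e, h, i}  B3 = {b, c, e, i}  B4 = {b, c, f, i}  B5 = {b, c, f, g}  B6 = {a, b, f, g}
Tree: B1–B2, B2–B3, B3–B4, B4–B5, B5–B6
Every bag has size at most 4, so the width is 4 − 1 = 3 and tw(G) ≤ 3. For the lower bound: the 4 vertex sets {d,e,h}, {i}, {c}, {a,b,f,g} are disjoint, each induces a connected subgraph, and every pair is joined by at least one edge of G. Contracting each set to a single vertex therefore yields K_{4} as a minor, and since treewidth is minor-monotone, tw(G) ≥ tw(K_{4}) = 3. Combining the bounds, tw(G) = 3.

3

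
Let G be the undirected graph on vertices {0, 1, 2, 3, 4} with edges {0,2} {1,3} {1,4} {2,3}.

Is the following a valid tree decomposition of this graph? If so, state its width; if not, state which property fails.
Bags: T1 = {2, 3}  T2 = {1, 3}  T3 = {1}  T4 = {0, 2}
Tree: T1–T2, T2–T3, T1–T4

No — vertex 4 appears in no bag.

A tree decomposition must satisfy three properties: every vertex lies in some bag; for every edge, both endpoints lie together in some bag; and for every vertex, the bags containing it form a connected subtree. Here vertex 4 appears in no bag, so the decomposition is invalid.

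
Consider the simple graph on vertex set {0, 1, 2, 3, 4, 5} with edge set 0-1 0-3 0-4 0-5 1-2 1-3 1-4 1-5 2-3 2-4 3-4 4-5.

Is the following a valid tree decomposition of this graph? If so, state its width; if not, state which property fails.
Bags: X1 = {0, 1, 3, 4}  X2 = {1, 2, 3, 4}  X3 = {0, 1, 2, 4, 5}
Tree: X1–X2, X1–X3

No — bags containing vertex 2 are not connected in the tree.

A tree decomposition must satisfy three properties: every vertex lies in some bag; for every edge, both endpoints lie together in some bag; and for every vertex, the bags containing it form a connected subtree. Here bags containing vertex 2 are not connected in the tree, so the decomposition is invalid.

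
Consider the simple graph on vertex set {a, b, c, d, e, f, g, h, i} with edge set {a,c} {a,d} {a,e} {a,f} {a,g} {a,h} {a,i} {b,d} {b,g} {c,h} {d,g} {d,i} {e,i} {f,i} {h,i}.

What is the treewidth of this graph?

A width-2 tree decomposition is:
Bags: B1 = {a, d, g}  B2 = {a, d, i}  B3 = {b, d, g}  B4 = {a, e, i}  B5 = {a, f, i}  B6 = {a, h, i}  B7 = {a, c, h}
Tree: B1–B2, B1–B3, B2–B4, B4–B5, B2–B6, B6–B7
Every bag has size at most 3, so the width is 3 − 1 = 2 and tw(G) ≤ 2. On the other hand G contains the 3-clique {a, d, g}. A clique must lie in a single bag of any decomposition, so no decomposition can have width below 2. Therefore the treewidth is 2.

2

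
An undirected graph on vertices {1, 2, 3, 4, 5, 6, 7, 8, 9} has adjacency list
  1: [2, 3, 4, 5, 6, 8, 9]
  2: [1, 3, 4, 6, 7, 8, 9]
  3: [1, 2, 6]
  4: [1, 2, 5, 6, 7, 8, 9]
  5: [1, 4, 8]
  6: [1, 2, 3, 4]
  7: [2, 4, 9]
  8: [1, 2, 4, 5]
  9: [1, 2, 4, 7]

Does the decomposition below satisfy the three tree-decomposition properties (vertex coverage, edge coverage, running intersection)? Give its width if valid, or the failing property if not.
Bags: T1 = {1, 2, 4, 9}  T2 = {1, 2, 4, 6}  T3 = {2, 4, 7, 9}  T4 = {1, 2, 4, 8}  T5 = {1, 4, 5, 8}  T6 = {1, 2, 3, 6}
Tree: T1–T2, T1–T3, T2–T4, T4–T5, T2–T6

Every vertex of G appears in some bag (union = {1, 2, 3, 4, 5, 6, 7, 8, 9}); every edge is covered by a bag; and for each vertex v the set of bags containing v is connected in the bag tree. The decomposition is therefore valid. The largest bag has 4 vertices, so the width is 3.

Yes; width 3.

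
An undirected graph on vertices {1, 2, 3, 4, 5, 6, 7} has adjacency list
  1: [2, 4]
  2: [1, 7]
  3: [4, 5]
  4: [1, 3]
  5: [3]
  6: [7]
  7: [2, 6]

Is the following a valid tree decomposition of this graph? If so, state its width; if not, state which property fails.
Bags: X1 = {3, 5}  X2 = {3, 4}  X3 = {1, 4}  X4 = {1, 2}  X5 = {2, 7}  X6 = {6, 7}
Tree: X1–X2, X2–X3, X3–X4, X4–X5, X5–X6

Yes; width 1.

Every vertex of G appears in some bag (union = {1, 2, 3, 4, 5, 6, 7}); every edge is covered by a bag; and for each vertex v the set of bags containing v is connected in the bag tree. The decomposition is therefore valid. The largest bag has 2 vertices, so the width is 1.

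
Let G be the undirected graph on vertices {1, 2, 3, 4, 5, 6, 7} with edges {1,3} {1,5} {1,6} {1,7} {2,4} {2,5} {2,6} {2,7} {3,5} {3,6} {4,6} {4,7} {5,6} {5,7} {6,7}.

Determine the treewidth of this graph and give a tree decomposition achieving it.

Each bag holds 4 vertices, so the decomposition has width 3, which upper-bounds the treewidth. Conversely, {2, 4, 6, 7} is a clique of size 4, and the vertices of any clique must share a bag in every tree decomposition; so some bag has ≥ 4 vertices and tw(G) ≥ 3. Hence tw(G) = 3 exactly.

Treewidth 3.
One optimal decomposition is:
Bags: B1 = {2, 5, 6, 7}  B2 = {1, 5, 6, 7}  B3 = {1, 3, 5, 6}  B4 = {2, 4, 6, 7}
Tree: B1–B2, B2–B3, B1–B4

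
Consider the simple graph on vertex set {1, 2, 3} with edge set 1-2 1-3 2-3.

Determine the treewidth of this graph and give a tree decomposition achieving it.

Treewidth 2.
One such decomposition:
Bags: B1 = {1, 2, 3}
Tree: (single bag)

With just one bag of size 3, the width is 3 − 1 = 2, so tw(G) ≤ 2. For the lower bound, the 3 vertices {1, 2, 3} are pairwise adjacent, and any tree decomposition puts a clique entirely inside one bag — forcing width ≥ 2. Therefore the treewidth is 2.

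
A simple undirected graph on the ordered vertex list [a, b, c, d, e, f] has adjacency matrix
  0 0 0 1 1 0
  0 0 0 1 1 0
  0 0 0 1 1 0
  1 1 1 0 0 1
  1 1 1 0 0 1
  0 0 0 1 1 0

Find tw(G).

2

A width-2 tree decomposition is:
Bags: B1 = {a, d, e}  B2 = {d, e, f}  B3 = {b, d, e}  B4 = {c, d, e}
Tree: B1–B2, B2–B3, B3–B4
Every bag has size at most 3, so the width is 3 − 1 = 2 and tw(G) ≤ 2. The edges a–e–f–d–a form a cycle, so G is not a tree and its treewidth is at least 2. The upper and lower bounds meet at 2, so that is the treewidth.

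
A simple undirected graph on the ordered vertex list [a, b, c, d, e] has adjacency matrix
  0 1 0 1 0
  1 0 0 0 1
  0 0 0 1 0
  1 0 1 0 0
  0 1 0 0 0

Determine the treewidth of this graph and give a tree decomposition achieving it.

Treewidth 1.
Bags: B1 = {b, e}  B2 = {a, b}  B3 = {a, d}  B4 = {c, d}
Tree: B1–B2, B2–B3, B3–B4

The largest bag has 2 vertices, giving width 1; this decomposition certifies tw(G) ≤ 1. Since G has at least one edge (e.g. e–b), it is not an edgeless graph, so tw(G) ≥ 1. Therefore the treewidth is 1.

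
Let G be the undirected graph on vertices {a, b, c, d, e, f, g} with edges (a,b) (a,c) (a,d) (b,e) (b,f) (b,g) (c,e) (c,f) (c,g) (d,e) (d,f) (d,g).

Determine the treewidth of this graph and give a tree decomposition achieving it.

Every bag has size at most 4, so the width is 4 − 1 = 3 and tw(G) ≤ 3. For the lower bound: the 4 vertex sets {d,e}, {b,f}, {c}, {g} are disjoint, each induces a connected subgraph, and every pair is joined by at least one edge of G. Contracting each set to a single vertex therefore yields K_{4} as a minor, and since treewidth is minor-monotone, tw(G) ≥ tw(K_{4}) = 3. Hence tw(G) = 3 exactly.

Treewidth 3.
Bags: B1 = {b, c, d, e}  B2 = {b, c, d, f}  B3 = {b, c, d, g}  B4 = {a, b, c, d}
Tree: B1–B2, B2–B3, B3–B4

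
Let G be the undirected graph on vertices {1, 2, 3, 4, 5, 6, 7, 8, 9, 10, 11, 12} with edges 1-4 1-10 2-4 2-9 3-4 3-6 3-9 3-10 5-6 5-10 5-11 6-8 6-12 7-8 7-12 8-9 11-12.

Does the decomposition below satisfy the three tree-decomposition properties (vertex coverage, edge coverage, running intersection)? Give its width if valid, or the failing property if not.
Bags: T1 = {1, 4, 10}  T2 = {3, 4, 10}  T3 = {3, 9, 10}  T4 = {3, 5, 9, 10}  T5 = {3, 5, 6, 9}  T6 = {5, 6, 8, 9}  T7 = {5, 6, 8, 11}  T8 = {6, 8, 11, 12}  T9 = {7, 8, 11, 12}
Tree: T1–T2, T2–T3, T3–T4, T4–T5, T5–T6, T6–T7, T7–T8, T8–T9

A tree decomposition must satisfy three properties: every vertex lies in some bag; for every edge, both endpoints lie together in some bag; and for every vertex, the bags containing it form a connected subtree. Here vertex 2 appears in no bag, so the decomposition is invalid.

No — vertex 2 appears in no bag.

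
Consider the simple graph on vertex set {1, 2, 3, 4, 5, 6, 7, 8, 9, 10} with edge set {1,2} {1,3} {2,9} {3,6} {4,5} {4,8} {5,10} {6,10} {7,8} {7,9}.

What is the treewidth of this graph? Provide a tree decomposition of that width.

Treewidth 2.
Bags: B1 = {7, 8, 9}  B2 = {2, 8, 9}  B3 = {1, 2, 8}  B4 = {1, 3, 8}  B5 = {3, 6, 8}  B6 = {6, 8, 10}  B7 = {5, 8, 10}  B8 = {4, 5, 8}
Tree: B1–B2, B2–B3, B3–B4, B4–B5, B5–B6, B6–B7, B7–B8

Every bag has size at most 3, so the width is 3 − 1 = 2 and tw(G) ≤ 2. For the lower bound, G contains the cycle 8–7–9–2–1–3–6–10–5–4–8, so G is not a forest; only forests have treewidth ≤ 1, hence tw(G) ≥ 2. Hence tw(G) = 2 exactly.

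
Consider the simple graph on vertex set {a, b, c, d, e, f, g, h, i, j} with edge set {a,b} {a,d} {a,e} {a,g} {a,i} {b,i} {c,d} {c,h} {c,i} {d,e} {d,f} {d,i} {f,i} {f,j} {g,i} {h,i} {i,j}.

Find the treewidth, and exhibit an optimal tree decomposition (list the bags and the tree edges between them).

The largest bag has 3 vertices, giving width 2; this decomposition certifies tw(G) ≤ 2. On the other hand G contains the 3-clique {a, d, e}. A clique must lie in a single bag of any decomposition, so no decomposition can have width below 2. Combining the bounds, tw(G) = 2.

Treewidth 2.
One such decomposition:
Bags: B1 = {d, f, i}  B2 = {a, d, i}  B3 = {c, d, i}  B4 = {a, b, i}  B5 = {a, d, e}  B6 = {f, i, j}  B7 = {a, g, i}  B8 = {c, h, i}
Tree: B1–B2, B2–B3, B2–B4, B2–B5, B1–B6, B4–B7, B3–B8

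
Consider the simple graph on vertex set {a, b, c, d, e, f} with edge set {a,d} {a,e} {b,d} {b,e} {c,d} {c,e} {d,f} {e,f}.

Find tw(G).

A width-2 tree decomposition is:
Bags: B1 = {d, e, f}  B2 = {c, d, e}  B3 = {b, d, e}  B4 = {a, d, e}
Tree: B1–B2, B2–B3, B3–B4
Each bag holds 3 vertices, so the decomposition has width 2, which upper-bounds the treewidth. For the lower bound, G contains the cycle e–f–d–c–e, so G is not a forest; only forests have treewidth ≤ 1, hence tw(G) ≥ 2. Therefore the treewidth is 2.

2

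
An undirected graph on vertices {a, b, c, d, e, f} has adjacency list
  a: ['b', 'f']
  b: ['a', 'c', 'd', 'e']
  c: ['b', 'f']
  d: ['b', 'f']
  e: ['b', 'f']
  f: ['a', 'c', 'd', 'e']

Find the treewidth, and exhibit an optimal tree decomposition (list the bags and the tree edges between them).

Treewidth 2.
One optimal decomposition is:
Bags: B1 = {b, e, f}  B2 = {b, d, f}  B3 = {b, c, f}  B4 = {a, b, f}
Tree: B1–B2, B2–B3, B3–B4

Every bag has size at most 3, so the width is 3 − 1 = 2 and tw(G) ≤ 2. For the lower bound, G contains the cycle f–e–b–d–f, so G is not a forest; only forests have treewidth ≤ 1, hence tw(G) ≥ 2. The upper and lower bounds meet at 2, so that is the treewidth.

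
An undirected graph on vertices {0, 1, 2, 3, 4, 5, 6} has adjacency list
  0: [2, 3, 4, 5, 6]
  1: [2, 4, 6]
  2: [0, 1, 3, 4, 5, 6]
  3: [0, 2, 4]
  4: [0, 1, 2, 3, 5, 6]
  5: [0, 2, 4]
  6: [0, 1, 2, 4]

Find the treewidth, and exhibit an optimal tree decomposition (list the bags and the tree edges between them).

Treewidth 3.
One optimal decomposition is:
Bags: B1 = {0, 2, 4, 5}  B2 = {0, 2, 4, 6}  B3 = {0, 2, 3, 4}  B4 = {1, 2, 4, 6}
Tree: B1–B2, B2–B3, B2–B4

Every bag has size at most 4, so the width is 4 − 1 = 3 and tw(G) ≤ 3. On the other hand G contains the 4-clique {0, 2, 3, 4}. A clique must lie in a single bag of any decomposition, so no decomposition can have width below 3. Therefore the treewidth is 3.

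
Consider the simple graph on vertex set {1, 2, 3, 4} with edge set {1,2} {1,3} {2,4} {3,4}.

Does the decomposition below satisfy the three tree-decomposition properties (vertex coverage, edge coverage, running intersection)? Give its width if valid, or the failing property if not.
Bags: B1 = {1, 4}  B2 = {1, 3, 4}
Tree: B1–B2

A tree decomposition must satisfy three properties: every vertex lies in some bag; for every edge, both endpoints lie together in some bag; and for every vertex, the bags containing it form a connected subtree. Here vertex 2 appears in no bag, so the decomposition is invalid.

No — vertex 2 appears in no bag.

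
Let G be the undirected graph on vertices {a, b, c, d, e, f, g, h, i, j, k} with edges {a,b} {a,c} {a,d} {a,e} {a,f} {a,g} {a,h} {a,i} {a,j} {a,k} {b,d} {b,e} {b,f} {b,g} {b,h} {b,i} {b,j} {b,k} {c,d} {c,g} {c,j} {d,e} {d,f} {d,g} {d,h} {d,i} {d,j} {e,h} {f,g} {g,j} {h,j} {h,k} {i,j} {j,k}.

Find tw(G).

4

A width-4 tree decomposition is:
Bags: B1 = {a, b, d, g, j}  B2 = {a, b, d, h, j}  B3 = {a, b, h, j, k}  B4 = {a, b, d, i, j}  B5 = {a, b, d, f, g}  B6 = {a, b, d, e, h}  B7 = {a, c, d, g, j}
Tree: B1–B2, B2–B3, B2–B4, B1–B5, B2–B6, B1–B7
Every bag has size at most 5, so the width is 5 − 1 = 4 and tw(G) ≤ 4. For the lower bound, the 5 vertices {a, c, d, g, j} are pairwise adjacent, and any tree decomposition puts a clique entirely inside one bag — forcing width ≥ 4. The upper and lower bounds meet at 4, so that is the treewidth.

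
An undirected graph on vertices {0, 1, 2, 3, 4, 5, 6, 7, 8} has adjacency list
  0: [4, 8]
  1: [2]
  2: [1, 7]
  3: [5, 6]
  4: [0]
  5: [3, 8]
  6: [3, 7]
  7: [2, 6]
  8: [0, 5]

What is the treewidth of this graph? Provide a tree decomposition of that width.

Each bag holds 2 vertices, so the decomposition has width 1, which upper-bounds the treewidth. Any graph with an edge has treewidth ≥ 1, and G has the edge 1–2. Therefore the treewidth is 1.

Treewidth 1.
Bags: B1 = {1, 2}  B2 = {2, 7}  B3 = {6, 7}  B4 = {3, 6}  B5 = {3, 5}  B6 = {5, 8}  B7 = {0, 8}  B8 = {0, 4}
Tree: B1–B2, B2–B3, B3–B4, B4–B5, B5–B6, B6–B7, B7–B8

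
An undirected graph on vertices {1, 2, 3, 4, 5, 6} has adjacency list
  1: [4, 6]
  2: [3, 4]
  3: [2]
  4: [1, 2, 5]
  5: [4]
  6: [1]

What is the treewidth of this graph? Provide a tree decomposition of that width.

Every bag has size at most 2, so the width is 2 − 1 = 1 and tw(G) ≤ 1. Any graph with an edge has treewidth ≥ 1, and G has the edge 1–4. The upper and lower bounds meet at 1, so that is the treewidth.

Treewidth 1.
Bags: B1 = {1, 4}  B2 = {1, 6}  B3 = {2, 4}  B4 = {2, 3}  B5 = {4, 5}
Tree: B1–B2, B1–B3, B3–B4, B3–B5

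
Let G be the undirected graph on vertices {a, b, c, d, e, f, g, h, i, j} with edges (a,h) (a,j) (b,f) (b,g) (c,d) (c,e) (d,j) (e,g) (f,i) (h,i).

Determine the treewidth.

2

A width-2 tree decomposition is:
Bags: B1 = {c, e, g}  B2 = {b, c, g}  B3 = {b, c, f}  B4 = {c, f, i}  B5 = {c, h, i}  B6 = {a, c, h}  B7 = {a, c, j}  B8 = {c, d, j}
Tree: B1–B2, B2–B3, B3–B4, B4–B5, B5–B6, B6–B7, B7–B8
Every bag has size at most 3, so the width is 3 − 1 = 2 and tw(G) ≤ 2. Since c–e–g–b–f–i–h–a–j–d–c is a cycle in G, G is not acyclic. Forests are exactly the graphs of treewidth ≤ 1, so tw(G) ≥ 2. Therefore the treewidth is 2.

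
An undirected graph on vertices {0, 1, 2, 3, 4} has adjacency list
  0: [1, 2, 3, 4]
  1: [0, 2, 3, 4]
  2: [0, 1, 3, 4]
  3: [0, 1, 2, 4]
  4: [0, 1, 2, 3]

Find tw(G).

A width-4 tree decomposition is:
Bags: B1 = {0, 1, 2, 3, 4}
Tree: (single bag)
A single bag containing all 5 vertices is trivially a valid decomposition of width 4. On the other hand G contains the 5-clique {0, 1, 2, 3, 4}. A clique must lie in a single bag of any decomposition, so no decomposition can have width below 4. Hence tw(G) = 4 exactly.

4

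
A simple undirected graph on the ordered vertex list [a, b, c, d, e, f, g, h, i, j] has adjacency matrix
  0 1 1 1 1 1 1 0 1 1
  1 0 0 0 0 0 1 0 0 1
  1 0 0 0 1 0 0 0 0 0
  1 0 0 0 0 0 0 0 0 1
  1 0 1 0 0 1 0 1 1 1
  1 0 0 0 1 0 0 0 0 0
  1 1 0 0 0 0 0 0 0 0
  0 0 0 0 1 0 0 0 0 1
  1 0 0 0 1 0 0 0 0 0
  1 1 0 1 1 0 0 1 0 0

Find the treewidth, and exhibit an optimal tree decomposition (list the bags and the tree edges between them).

Treewidth 2.
Bags: B1 = {a, b, j}  B2 = {a, e, j}  B3 = {a, b, g}  B4 = {a, c, e}  B5 = {a, e, f}  B6 = {e, h, j}  B7 = {a, e, i}  B8 = {a, d, j}
Tree: B1–B2, B1–B3, B2–B4, B4–B5, B2–B6, B5–B7, B1–B8

Each bag holds 3 vertices, so the decomposition has width 2, which upper-bounds the treewidth. For the lower bound, the 3 vertices {e, h, j} are pairwise adjacent, and any tree decomposition puts a clique entirely inside one bag — forcing width ≥ 2. The upper and lower bounds meet at 2, so that is the treewidth.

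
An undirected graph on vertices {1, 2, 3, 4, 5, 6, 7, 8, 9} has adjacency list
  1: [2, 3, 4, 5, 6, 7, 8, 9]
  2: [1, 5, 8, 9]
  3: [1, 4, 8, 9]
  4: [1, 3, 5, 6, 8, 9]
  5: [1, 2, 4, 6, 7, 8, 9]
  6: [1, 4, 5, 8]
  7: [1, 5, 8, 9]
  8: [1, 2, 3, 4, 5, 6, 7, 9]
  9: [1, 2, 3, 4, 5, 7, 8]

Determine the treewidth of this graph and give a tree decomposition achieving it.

The largest bag has 5 vertices, giving width 4; this decomposition certifies tw(G) ≤ 4. For the lower bound, the 5 vertices {1, 3, 4, 8, 9} are pairwise adjacent, and any tree decomposition puts a clique entirely inside one bag — forcing width ≥ 4. Therefore the treewidth is 4.

Treewidth 4.
One optimal decomposition is:
Bags: B1 = {1, 2, 5, 8, 9}  B2 = {1, 5, 7, 8, 9}  B3 = {1, 4, 5, 8, 9}  B4 = {1, 4, 5, 6, 8}  B5 = {1, 3, 4, 8, 9}
Tree: B1–B2, B1–B3, B3–B4, B3–B5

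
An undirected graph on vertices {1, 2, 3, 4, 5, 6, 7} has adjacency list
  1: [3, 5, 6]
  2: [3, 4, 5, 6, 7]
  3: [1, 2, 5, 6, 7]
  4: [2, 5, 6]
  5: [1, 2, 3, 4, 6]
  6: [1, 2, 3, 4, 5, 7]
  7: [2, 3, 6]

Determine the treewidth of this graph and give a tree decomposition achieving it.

Every bag has size at most 4, so the width is 4 − 1 = 3 and tw(G) ≤ 3. On the other hand G contains the 4-clique {1, 3, 5, 6}. A clique must lie in a single bag of any decomposition, so no decomposition can have width below 3. Hence tw(G) = 3 exactly.

Treewidth 3.
One optimal decomposition is:
Bags: B1 = {2, 4, 5, 6}  B2 = {2, 3, 5, 6}  B3 = {2, 3, 6, 7}  B4 = {1, 3, 5, 6}
Tree: B1–B2, B2–B3, B2–B4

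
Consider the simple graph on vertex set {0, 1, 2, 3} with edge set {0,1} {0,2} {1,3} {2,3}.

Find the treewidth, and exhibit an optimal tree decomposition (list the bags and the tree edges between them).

Treewidth 2.
One optimal decomposition is:
Bags: B1 = {0, 1, 3}  B2 = {0, 2, 3}
Tree: B1–B2

Every bag has size at most 3, so the width is 3 − 1 = 2 and tw(G) ≤ 2. The edges 0–1–3–2–0 form a cycle, so G is not a tree and its treewidth is at least 2. Combining the bounds, tw(G) = 2.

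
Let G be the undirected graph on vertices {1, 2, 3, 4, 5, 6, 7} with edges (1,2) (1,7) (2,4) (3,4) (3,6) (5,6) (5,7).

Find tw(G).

A width-2 tree decomposition is:
Bags: B1 = {1, 2, 4}  B2 = {1, 4, 7}  B3 = {4, 5, 7}  B4 = {4, 5, 6}  B5 = {3, 4, 6}
Tree: B1–B2, B2–B3, B3–B4, B4–B5
Every bag has size at most 3, so the width is 3 − 1 = 2 and tw(G) ≤ 2. For the lower bound, G contains the cycle 4–2–1–7–5–6–3–4, so G is not a forest; only forests have treewidth ≤ 1, hence tw(G) ≥ 2. The upper and lower bounds meet at 2, so that is the treewidth.

2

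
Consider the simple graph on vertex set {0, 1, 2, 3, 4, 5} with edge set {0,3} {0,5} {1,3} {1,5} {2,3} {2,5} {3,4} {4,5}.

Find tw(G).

2

A width-2 tree decomposition is:
Bags: B1 = {0, 3, 5}  B2 = {3, 4, 5}  B3 = {2, 3, 5}  B4 = {1, 3, 5}
Tree: B1–B2, B2–B3, B3–B4
Every bag has size at most 3, so the width is 3 − 1 = 2 and tw(G) ≤ 2. The edges 5–0–3–4–5 form a cycle, so G is not a tree and its treewidth is at least 2. Therefore the treewidth is 2.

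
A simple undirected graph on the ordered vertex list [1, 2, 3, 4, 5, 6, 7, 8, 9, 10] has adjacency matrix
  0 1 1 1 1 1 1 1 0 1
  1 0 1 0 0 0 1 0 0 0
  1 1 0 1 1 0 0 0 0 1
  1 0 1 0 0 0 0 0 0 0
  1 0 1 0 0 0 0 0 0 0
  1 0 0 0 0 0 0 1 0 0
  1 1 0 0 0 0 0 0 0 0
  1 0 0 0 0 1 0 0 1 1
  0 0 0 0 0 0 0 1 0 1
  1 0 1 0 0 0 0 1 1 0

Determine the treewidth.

A width-2 tree decomposition is:
Bags: B1 = {1, 2, 7}  B2 = {1, 2, 3}  B3 = {1, 3, 10}  B4 = {1, 8, 10}  B5 = {1, 6, 8}  B6 = {1, 3, 5}  B7 = {8, 9, 10}  B8 = {1, 3, 4}
Tree: B1–B2, B2–B3, B3–B4, B4–B5, B2–B6, B4–B7, B2–B8
Every bag has size at most 3, so the width is 3 − 1 = 2 and tw(G) ≤ 2. For the lower bound, the 3 vertices {1, 8, 10} are pairwise adjacent, and any tree decomposition puts a clique entirely inside one bag — forcing width ≥ 2. Therefore the treewidth is 2.

2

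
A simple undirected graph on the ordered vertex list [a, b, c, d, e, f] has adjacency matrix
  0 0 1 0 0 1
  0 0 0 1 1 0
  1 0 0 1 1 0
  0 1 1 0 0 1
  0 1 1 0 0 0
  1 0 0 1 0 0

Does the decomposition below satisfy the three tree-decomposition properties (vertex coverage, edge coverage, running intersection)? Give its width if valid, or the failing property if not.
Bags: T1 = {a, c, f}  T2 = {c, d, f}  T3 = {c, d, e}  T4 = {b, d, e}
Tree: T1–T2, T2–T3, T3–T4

Yes; width 2.

Vertex coverage: the bags together contain {a, b, c, d, e, f}, the full vertex set. Edge coverage: each edge of G has both endpoints in at least one bag. Running intersection: for every vertex, the bags containing it form a connected subtree. All three properties hold, so this is a valid tree decomposition of width max|bag| − 1 = 2, and hence tw(G) ≤ 2.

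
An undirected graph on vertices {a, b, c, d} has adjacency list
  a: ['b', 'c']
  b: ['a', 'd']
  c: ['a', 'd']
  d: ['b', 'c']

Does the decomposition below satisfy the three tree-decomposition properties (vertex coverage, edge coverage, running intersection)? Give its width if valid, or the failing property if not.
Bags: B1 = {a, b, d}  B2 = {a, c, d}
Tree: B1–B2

Yes; width 2.

Every vertex of G appears in some bag (union = {a, b, c, d}); every edge is covered by a bag; and for each vertex v the set of bags containing v is connected in the bag tree. The decomposition is therefore valid. The largest bag has 3 vertices, so the width is 2.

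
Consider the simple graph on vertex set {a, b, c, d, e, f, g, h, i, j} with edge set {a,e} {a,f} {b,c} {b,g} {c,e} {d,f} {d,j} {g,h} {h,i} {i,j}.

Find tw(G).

2

A width-2 tree decomposition is:
Bags: B1 = {a, c, e}  B2 = {a, b, c}  B3 = {a, b, g}  B4 = {a, g, h}  B5 = {a, h, i}  B6 = {a, i, j}  B7 = {a, d, j}  B8 = {a, d, f}
Tree: B1–B2, B2–B3, B3–B4, B4–B5, B5–B6, B6–B7, B7–B8
Each bag holds 3 vertices, so the decomposition has width 2, which upper-bounds the treewidth. Since a–e–c–b–g–h–i–j–d–f–a is a cycle in G, G is not acyclic. Forests are exactly the graphs of treewidth ≤ 1, so tw(G) ≥ 2. The upper and lower bounds meet at 2, so that is the treewidth.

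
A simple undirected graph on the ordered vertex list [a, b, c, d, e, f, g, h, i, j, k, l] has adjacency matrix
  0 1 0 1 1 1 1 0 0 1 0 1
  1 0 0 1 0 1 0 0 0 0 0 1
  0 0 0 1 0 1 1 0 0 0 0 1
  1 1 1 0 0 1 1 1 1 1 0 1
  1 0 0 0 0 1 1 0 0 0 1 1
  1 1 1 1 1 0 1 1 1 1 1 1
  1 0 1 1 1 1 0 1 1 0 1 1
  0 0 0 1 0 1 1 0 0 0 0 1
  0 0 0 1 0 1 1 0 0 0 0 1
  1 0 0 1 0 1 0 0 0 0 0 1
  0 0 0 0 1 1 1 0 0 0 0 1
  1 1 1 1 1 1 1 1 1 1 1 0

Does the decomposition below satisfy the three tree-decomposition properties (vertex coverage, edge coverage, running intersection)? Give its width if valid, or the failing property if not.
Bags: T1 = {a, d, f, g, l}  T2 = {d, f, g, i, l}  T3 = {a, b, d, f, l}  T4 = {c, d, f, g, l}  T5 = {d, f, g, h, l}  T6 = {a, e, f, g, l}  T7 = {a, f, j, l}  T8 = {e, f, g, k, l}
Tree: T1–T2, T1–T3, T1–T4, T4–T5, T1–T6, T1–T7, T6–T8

A tree decomposition must satisfy three properties: every vertex lies in some bag; for every edge, both endpoints lie together in some bag; and for every vertex, the bags containing it form a connected subtree. Here edge (d,j) lies in no bag, so the decomposition is invalid.

No — edge (d,j) lies in no bag.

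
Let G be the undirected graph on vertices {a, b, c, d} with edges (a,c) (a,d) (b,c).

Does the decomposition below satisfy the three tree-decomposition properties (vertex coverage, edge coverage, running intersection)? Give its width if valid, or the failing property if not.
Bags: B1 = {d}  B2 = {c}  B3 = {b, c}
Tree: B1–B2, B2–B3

A tree decomposition must satisfy three properties: every vertex lies in some bag; for every edge, both endpoints lie together in some bag; and for every vertex, the bags containing it form a connected subtree. Here vertex a appears in no bag, so the decomposition is invalid.

No — vertex a appears in no bag.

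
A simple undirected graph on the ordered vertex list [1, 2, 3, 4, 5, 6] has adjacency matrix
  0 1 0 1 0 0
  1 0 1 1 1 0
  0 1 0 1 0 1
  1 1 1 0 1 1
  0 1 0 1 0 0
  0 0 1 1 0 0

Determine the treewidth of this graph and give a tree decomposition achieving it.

Treewidth 2.
One such decomposition:
Bags: B1 = {2, 3, 4}  B2 = {3, 4, 6}  B3 = {2, 4, 5}  B4 = {1, 2, 4}
Tree: B1–B2, B1–B3, B1–B4

Each bag holds 3 vertices, so the decomposition has width 2, which upper-bounds the treewidth. On the other hand G contains the 3-clique {1, 2, 4}. A clique must lie in a single bag of any decomposition, so no decomposition can have width below 2. Therefore the treewidth is 2.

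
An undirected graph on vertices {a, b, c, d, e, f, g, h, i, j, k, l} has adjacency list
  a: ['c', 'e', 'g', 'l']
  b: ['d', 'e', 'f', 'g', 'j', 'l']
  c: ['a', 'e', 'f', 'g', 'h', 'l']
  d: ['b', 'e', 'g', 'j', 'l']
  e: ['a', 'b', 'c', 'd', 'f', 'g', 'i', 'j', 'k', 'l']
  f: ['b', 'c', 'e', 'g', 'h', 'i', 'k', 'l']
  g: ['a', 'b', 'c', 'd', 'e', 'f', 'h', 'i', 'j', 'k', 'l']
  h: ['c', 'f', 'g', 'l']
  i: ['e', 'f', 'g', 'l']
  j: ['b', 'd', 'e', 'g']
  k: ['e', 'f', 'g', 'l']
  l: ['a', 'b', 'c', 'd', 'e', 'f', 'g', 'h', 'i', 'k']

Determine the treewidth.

4

A width-4 tree decomposition is:
Bags: B1 = {b, e, f, g, l}  B2 = {b, d, e, g, l}  B3 = {e, f, g, i, l}  B4 = {b, d, e, g, j}  B5 = {c, e, f, g, l}  B6 = {a, c, e, g, l}  B7 = {c, f, g, h, l}  B8 = {e, f, g, k, l}
Tree: B1–B2, B1–B3, B2–B4, B1–B5, B5–B6, B5–B7, B5–B8
Each bag holds 5 vertices, so the decomposition has width 4, which upper-bounds the treewidth. On the other hand G contains the 5-clique {b, d, e, g, j}. A clique must lie in a single bag of any decomposition, so no decomposition can have width below 4. Hence tw(G) = 4 exactly.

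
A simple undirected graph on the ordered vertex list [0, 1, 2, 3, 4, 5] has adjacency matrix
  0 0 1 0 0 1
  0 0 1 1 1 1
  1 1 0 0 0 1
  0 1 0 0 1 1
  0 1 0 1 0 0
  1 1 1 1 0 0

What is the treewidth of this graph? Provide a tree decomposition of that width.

Every bag has size at most 3, so the width is 3 − 1 = 2 and tw(G) ≤ 2. For the lower bound, the 3 vertices {0, 2, 5} are pairwise adjacent, and any tree decomposition puts a clique entirely inside one bag — forcing width ≥ 2. The upper and lower bounds meet at 2, so that is the treewidth.

Treewidth 2.
One such decomposition:
Bags: B1 = {1, 3, 4}  B2 = {1, 3, 5}  B3 = {1, 2, 5}  B4 = {0, 2, 5}
Tree: B1–B2, B2–B3, B3–B4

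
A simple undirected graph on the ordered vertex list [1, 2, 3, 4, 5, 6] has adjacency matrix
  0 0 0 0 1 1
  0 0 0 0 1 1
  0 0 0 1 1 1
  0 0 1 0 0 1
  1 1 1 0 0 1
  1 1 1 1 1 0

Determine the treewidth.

A width-2 tree decomposition is:
Bags: B1 = {1, 5, 6}  B2 = {3, 5, 6}  B3 = {2, 5, 6}  B4 = {3, 4, 6}
Tree: B1–B2, B2–B3, B2–B4
Every bag has size at most 3, so the width is 3 − 1 = 2 and tw(G) ≤ 2. For the lower bound, the 3 vertices {3, 4, 6} are pairwise adjacent, and any tree decomposition puts a clique entirely inside one bag — forcing width ≥ 2. Hence tw(G) = 2 exactly.

2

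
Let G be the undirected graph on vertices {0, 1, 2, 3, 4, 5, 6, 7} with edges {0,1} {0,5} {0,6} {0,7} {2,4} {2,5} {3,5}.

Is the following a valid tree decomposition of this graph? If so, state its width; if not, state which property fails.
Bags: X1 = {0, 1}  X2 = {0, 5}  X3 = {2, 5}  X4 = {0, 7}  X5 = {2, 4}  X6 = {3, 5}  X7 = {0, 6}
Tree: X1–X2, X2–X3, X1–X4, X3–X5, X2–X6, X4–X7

Yes; width 1.

Vertex coverage: the bags together contain {0, 1, 2, 3, 4, 5, 6, 7}, the full vertex set. Edge coverage: each edge of G has both endpoints in at least one bag. Running intersection: for every vertex, the bags containing it form a connected subtree. All three properties hold, so this is a valid tree decomposition of width max|bag| − 1 = 1, and hence tw(G) ≤ 1.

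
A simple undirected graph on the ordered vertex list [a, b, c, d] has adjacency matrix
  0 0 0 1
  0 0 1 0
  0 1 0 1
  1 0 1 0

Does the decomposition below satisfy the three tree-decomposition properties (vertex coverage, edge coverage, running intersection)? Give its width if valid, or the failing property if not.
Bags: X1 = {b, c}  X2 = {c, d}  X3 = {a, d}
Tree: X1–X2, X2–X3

Every vertex of G appears in some bag (union = {a, b, c, d}); every edge is covered by a bag; and for each vertex v the set of bags containing v is connected in the bag tree. The decomposition is therefore valid. The largest bag has 2 vertices, so the width is 1.

Yes; width 1.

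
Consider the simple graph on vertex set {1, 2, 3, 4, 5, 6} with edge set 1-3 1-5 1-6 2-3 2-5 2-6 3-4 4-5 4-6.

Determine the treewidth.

3

A width-3 tree decomposition is:
Bags: B1 = {3, 4, 5, 6}  B2 = {1, 3, 5, 6}  B3 = {2, 3, 5, 6}
Tree: B1–B2, B2–B3
Each bag holds 4 vertices, so the decomposition has width 3, which upper-bounds the treewidth. For the lower bound: the 4 vertex sets {3,4}, {1,5}, {6}, {2} are disjoint, each induces a connected subgraph, and every pair is joined by at least one edge of G. Contracting each set to a single vertex therefore yields K_{4} as a minor, and since treewidth is minor-monotone, tw(G) ≥ tw(K_{4}) = 3. The upper and lower bounds meet at 3, so that is the treewidth.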